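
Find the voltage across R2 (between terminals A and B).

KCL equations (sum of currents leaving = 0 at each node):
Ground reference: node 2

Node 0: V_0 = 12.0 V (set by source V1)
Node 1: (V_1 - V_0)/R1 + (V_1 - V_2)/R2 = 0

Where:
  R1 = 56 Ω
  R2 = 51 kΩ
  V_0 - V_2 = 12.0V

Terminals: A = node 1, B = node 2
R1 and R2 are in series across V1 (node 0 → node 1 → node 2), and the output A–B is taken across R2, so this is a voltage divider.
Series current: I = V1/(R1 + R2) = 12/(56 + 51000) = 12/51060 = 0.000235 A
V_R2 = I × R2 = V1 × R2/(R1 + R2) = 12 × 51000/51060 = 11.99 V

Final answer: 11.99 V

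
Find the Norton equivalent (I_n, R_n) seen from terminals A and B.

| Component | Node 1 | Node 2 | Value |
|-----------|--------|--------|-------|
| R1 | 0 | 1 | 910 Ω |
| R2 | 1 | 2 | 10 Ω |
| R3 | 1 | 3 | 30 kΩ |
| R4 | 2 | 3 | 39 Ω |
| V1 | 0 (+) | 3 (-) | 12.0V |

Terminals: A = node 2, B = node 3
Find the Thévenin equivalent first; then I_n = V_th/R_th and R_n = R_th.
Step 1 — V_th is the open-circuit voltage V_A - V_B (nothing connected across the terminals).
Nodal analysis, taking node 3 as the 0 V reference.
Source V1 fixes V_0 = 12 V.
KCL at each unknown node (sum of currents leaving = 0; resistances in Ω):
  Node 1: (V_1 - 12)/910 + (V_1 - V_2)/10 + (V_1 - 0)/30000 = 0
  Node 2: (V_2 - V_1)/10 + (V_2 - 0)/39 = 0
Collecting terms (coefficients in siemens):
  0.1011·V_1 - 0.1·V_2 = 0.01319
  0.1256·V_2 - 0.1·V_1 = 0
Determinant D = (0.1011)(0.1256) - (-0.1)(-0.1) = 0.002706
V_1 = [(0.01319)(0.1256) - (-0.1)(0)]/D = 0.6122 V
V_2 = [(0.1011)(0) - (0.01319)(-0.1)]/D = 0.4873 V
V_th = V_2 - V_3 = 0.4873 - 0 = 0.4873 V
Step 2 — R_th: zero the source — replace V1 by a short circuit (node 3 merges into node 0) — and find the resistance seen between A (node 2) and B (node 0).
Reduce the network between node 2 (A) and node 0 (B) by series/parallel combination:
  Rp1 = R1 ‖ R3 (parallel, both between nodes 0 and 1) = 1/(1/910 + 1/30000) = 883.2 Ω
  Rs1 = R2 + Rp1 (series, joined only at node 1) = 10 + 883.2 = 893.2 Ω
  Rp2 = R4 ‖ Rs1 (parallel, both between nodes 0 and 2) = 1/(1/39 + 1/893.2) = 37.37 Ω
R_th = 37.37 Ω
I_n = V_th/R_th = 0.4873/37.37 = 0.01304 A, and R_n = R_th = 37.37 Ω

Final answer: I_n = 0.01304 A, R_n = 37.37 Ω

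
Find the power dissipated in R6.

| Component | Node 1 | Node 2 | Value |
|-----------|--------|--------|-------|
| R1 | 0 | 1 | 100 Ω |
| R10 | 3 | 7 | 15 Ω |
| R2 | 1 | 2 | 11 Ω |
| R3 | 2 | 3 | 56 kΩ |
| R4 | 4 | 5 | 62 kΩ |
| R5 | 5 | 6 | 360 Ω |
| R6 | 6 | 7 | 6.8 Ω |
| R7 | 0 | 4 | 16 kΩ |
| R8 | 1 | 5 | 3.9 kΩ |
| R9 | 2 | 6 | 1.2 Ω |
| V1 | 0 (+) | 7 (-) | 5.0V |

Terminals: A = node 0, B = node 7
Nodal analysis, taking node 7 as the 0 V reference.
Source V1 fixes V_0 = 5 V.
KCL at each unknown node (sum of currents leaving = 0; resistances in Ω):
  Node 1: (V_1 - 5)/100 + (V_1 - V_2)/11 + (V_1 - V_5)/3900 = 0
  Node 2: (V_2 - V_1)/11 + (V_2 - V_3)/56000 + (V_2 - V_6)/1.2 = 0
  Node 3: (V_3 - V_2)/56000 + (V_3 - 0)/15 = 0
  Node 4: (V_4 - V_5)/62000 + (V_4 - 5)/16000 = 0
  Node 5: (V_5 - V_4)/62000 + (V_5 - V_6)/360 + (V_5 - V_1)/3900 = 0
  Node 6: (V_6 - V_5)/360 + (V_6 - 0)/6.8 + (V_6 - V_2)/1.2 = 0
Collecting terms (coefficients in siemens):
  0.1012·V_1 - 0.09091·V_2 - 0.0002564·V_5 = 0.05
  0.9243·V_2 - 0.09091·V_1 - 0.00001786·V_3 - 0.8333·V_6 = 0
  0.06668·V_3 - 0.00001786·V_2 = 0
  0.00007863·V_4 - 0.00001613·V_5 = 0.0003125
  0.00305·V_5 - 0.0002564·V_1 - 0.00001613·V_4 - 0.002778·V_6 = 0
  0.9832·V_6 - 0.8333·V_2 - 0.002778·V_5 = 0
Solving these 6 simultaneous equations (Gaussian elimination) gives:
  V_1 = 0.7974 V, V_2 = 0.3364 V, V_3 = 0.00009009 V, V_4 = 4.046 V
  V_5 = 0.349 V, V_6 = 0.2861 V
I_R6 = (V_6 - V_7)/R6 = (0.2861 - 0)/6.8 = 0.04208 A
P_R6 = I_R6² × R6 = (0.04208)² × 6.8 = 0.01204 W

Final answer: 0.01204 W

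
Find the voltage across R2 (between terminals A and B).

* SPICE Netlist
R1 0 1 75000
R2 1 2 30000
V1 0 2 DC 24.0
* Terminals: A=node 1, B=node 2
R1 and R2 are in series across V1 (node 0 → node 1 → node 2), and the output A–B is taken across R2, so this is a voltage divider.
Series current: I = V1/(R1 + R2) = 24/(75000 + 30000) = 24/105000 = 0.0002286 A
V_R2 = I × R2 = V1 × R2/(R1 + R2) = 24 × 30000/105000 = 6.857 V

Final answer: 6.857 V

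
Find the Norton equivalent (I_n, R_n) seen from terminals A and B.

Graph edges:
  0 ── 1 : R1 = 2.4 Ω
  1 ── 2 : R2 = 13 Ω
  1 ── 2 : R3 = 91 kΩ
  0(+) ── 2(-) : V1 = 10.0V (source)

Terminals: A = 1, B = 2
Find the Thévenin equivalent first; then I_n = V_th/R_th and R_n = R_th.
Step 1 — V_th is the open-circuit voltage V_A - V_B (nothing connected across the terminals).
Nodal analysis, taking node 2 as the 0 V reference.
Source V1 fixes V_0 = 10 V.
KCL at each unknown node (sum of currents leaving = 0; resistances in Ω):
  Node 1: (V_1 - 10)/2.4 + (V_1 - 0)/13 + (V_1 - 0)/91000 = 0
Collecting terms: 0.4936 × V_1 = 4.167  =>  V_1 = 8.441 V
V_th = V_1 - V_2 = 8.441 - 0 = 8.441 V
Step 2 — R_th: zero the source — replace V1 by a short circuit (node 2 merges into node 0) — and find the resistance seen between A (node 1) and B (node 0).
Reduce the network between node 1 (A) and node 0 (B) by series/parallel combination:
  Rp1 = R1 ‖ R2 ‖ R3 (parallel, all between nodes 0 and 1) = 1/(1/2.4 + 1/13 + 1/91000) = 2.026 Ω
R_th = 2.026 Ω
I_n = V_th/R_th = 8.441/2.026 = 4.167 A, and R_n = R_th = 2.026 Ω

Final answer: I_n = 4.167 A, R_n = 2.026 Ω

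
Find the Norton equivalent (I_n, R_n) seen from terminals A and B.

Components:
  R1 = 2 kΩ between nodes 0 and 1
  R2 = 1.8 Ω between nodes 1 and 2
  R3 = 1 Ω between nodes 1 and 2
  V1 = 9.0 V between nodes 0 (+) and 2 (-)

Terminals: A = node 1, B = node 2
Find the Thévenin equivalent first; then I_n = V_th/R_th and R_n = R_th.
Step 1 — V_th is the open-circuit voltage V_A - V_B (nothing connected across the terminals).
Nodal analysis, taking node 2 as the 0 V reference.
Source V1 fixes V_0 = 9 V.
KCL at each unknown node (sum of currents leaving = 0; resistances in Ω):
  Node 1: (V_1 - 9)/2000 + (V_1 - 0)/1.8 + (V_1 - 0)/1 = 0
Collecting terms: 1.556 × V_1 = 0.0045  =>  V_1 = 0.002892 V
V_th = V_1 - V_2 = 0.002892 - 0 = 0.002892 V
Step 2 — R_th: zero the source — replace V1 by a short circuit (node 2 merges into node 0) — and find the resistance seen between A (node 1) and B (node 0).
Reduce the network between node 1 (A) and node 0 (B) by series/parallel combination:
  Rp1 = R1 ‖ R2 ‖ R3 (parallel, all between nodes 0 and 1) = 1/(1/2000 + 1/1.8 + 1/1) = 0.6427 Ω
R_th = 0.6427 Ω
I_n = V_th/R_th = 0.002892/0.6427 = 0.0045 A, and R_n = R_th = 0.6427 Ω

Final answer: I_n = 0.0045 A, R_n = 0.6427 Ω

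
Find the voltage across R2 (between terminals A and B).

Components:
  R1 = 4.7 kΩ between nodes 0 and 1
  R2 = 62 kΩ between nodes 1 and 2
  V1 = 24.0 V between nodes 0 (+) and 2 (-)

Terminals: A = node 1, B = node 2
R1 and R2 are in series across V1 (node 0 → node 1 → node 2), and the output A–B is taken across R2, so this is a voltage divider.
Series current: I = V1/(R1 + R2) = 24/(4700 + 62000) = 24/66700 = 0.0003598 A
V_R2 = I × R2 = V1 × R2/(R1 + R2) = 24 × 62000/66700 = 22.31 V

Final answer: 22.31 V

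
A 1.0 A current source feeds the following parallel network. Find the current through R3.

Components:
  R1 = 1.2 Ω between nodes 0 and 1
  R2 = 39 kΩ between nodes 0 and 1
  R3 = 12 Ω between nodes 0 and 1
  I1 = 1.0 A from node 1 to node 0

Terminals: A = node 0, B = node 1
All resistors sit directly between nodes 0 and 1, so they are in parallel and share one voltage V; the full source current 1 A splits among them.
1/R_par = 1/1.2 + 1/39000 + 1/12 = 0.9167 S  =>  R_par = 1.091 Ω
V = I × R_par = 1 × 1.091 = 1.091 V
I_R3 = V/R3 = 1.091/12 = 0.09091 A

Final answer: 0.09091 A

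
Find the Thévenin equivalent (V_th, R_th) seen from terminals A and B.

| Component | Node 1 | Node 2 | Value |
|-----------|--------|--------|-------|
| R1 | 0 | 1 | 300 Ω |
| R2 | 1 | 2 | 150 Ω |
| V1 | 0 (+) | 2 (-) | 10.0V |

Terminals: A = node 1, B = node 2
Step 1 — V_th is the open-circuit voltage V_A - V_B (nothing connected across the terminals).
Nodal analysis, taking node 2 as the 0 V reference.
Source V1 fixes V_0 = 10 V.
KCL at each unknown node (sum of currents leaving = 0; resistances in Ω):
  Node 1: (V_1 - 10)/300 + (V_1 - 0)/150 = 0
Collecting terms: 0.01 × V_1 = 0.03333  =>  V_1 = 3.333 V
V_th = V_1 - V_2 = 3.333 - 0 = 3.333 V
Step 2 — R_th: zero the source — replace V1 by a short circuit (node 2 merges into node 0) — and find the resistance seen between A (node 1) and B (node 0).
Reduce the network between node 1 (A) and node 0 (B) by series/parallel combination:
  Rp1 = R1 ‖ R2 (parallel, both between nodes 0 and 1) = 1/(1/300 + 1/150) = 100 Ω
R_th = 100 Ω

Final answer: V_th = 3.333 V, R_th = 100 Ω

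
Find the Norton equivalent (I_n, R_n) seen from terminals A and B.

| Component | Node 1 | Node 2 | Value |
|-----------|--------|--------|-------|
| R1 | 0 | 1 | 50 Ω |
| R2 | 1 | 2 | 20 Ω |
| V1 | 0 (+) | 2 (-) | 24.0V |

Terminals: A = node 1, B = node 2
Find the Thévenin equivalent first; then I_n = V_th/R_th and R_n = R_th.
Step 1 — V_th is the open-circuit voltage V_A - V_B (nothing connected across the terminals).
Nodal analysis, taking node 2 as the 0 V reference.
Source V1 fixes V_0 = 24 V.
KCL at each unknown node (sum of currents leaving = 0; resistances in Ω):
  Node 1: (V_1 - 24)/50 + (V_1 - 0)/20 = 0
Collecting terms: 0.07 × V_1 = 0.48  =>  V_1 = 6.857 V
V_th = V_1 - V_2 = 6.857 - 0 = 6.857 V
Step 2 — R_th: zero the source — replace V1 by a short circuit (node 2 merges into node 0) — and find the resistance seen between A (node 1) and B (node 0).
Reduce the network between node 1 (A) and node 0 (B) by series/parallel combination:
  Rp1 = R1 ‖ R2 (parallel, both between nodes 0 and 1) = 1/(1/50 + 1/20) = 14.29 Ω
R_th = 14.29 Ω
I_n = V_th/R_th = 6.857/14.29 = 0.48 A, and R_n = R_th = 14.29 Ω

Final answer: I_n = 0.48 A, R_n = 14.29 Ω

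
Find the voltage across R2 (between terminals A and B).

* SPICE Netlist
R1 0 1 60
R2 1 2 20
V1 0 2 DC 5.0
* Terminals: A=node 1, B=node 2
R1 and R2 are in series across V1 (node 0 → node 1 → node 2), and the output A–B is taken across R2, so this is a voltage divider.
Series current: I = V1/(R1 + R2) = 5/(60 + 20) = 5/80 = 0.0625 A
V_R2 = I × R2 = V1 × R2/(R1 + R2) = 5 × 20/80 = 1.25 V

Final answer: 1.25 V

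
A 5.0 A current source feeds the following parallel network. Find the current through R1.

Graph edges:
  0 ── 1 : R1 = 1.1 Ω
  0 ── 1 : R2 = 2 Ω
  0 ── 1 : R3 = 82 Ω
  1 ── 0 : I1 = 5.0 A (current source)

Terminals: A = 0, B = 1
All resistors sit directly between nodes 0 and 1, so they are in parallel and share one voltage V; the full source current 5 A splits among them.
1/R_par = 1/1.1 + 1/2 + 1/82 = 1.421 S  =>  R_par = 0.7036 Ω
V = I × R_par = 5 × 0.7036 = 3.518 V
I_R1 = V/R1 = 3.518/1.1 = 3.198 A

Final answer: 3.198 A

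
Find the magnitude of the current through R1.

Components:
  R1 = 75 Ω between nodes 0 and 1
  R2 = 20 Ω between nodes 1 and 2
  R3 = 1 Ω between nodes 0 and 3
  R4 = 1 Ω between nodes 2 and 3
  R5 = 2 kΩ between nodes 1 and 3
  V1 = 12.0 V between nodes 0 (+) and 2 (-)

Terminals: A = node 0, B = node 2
Nodal analysis, taking node 2 as the 0 V reference.
Source V1 fixes V_0 = 12 V.
KCL at each unknown node (sum of currents leaving = 0; resistances in Ω):
  Node 1: (V_1 - 12)/75 + (V_1 - 0)/20 + (V_1 - V_3)/2000 = 0
  Node 3: (V_3 - 12)/1 + (V_3 - 0)/1 + (V_3 - V_1)/2000 = 0
Collecting terms (coefficients in siemens):
  0.06383·V_1 - 0.0005·V_3 = 0.16
  2.001·V_3 - 0.0005·V_1 = 12
Determinant D = (0.06383)(2.001) - (-0.0005)(-0.0005) = 0.1277
V_1 = [(0.16)(2.001) - (-0.0005)(12)]/D = 2.554 V
V_3 = [(0.06383)(12) - (0.16)(-0.0005)]/D = 5.999 V
I_R1 = (V_0 - V_1)/R1 = (12 - 2.554)/75 = 0.126 A
|I_R1| = 0.126 A

Final answer: |I_R1| = 0.126 A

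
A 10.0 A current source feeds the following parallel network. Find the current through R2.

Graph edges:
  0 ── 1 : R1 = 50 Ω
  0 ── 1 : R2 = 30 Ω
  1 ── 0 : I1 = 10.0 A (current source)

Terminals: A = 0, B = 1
All resistors sit directly between nodes 0 and 1, so they are in parallel and share one voltage V; the full source current 10 A splits among them.
1/R_par = 1/50 + 1/30 = 0.05333 S  =>  R_par = 18.75 Ω
V = I × R_par = 10 × 18.75 = 187.5 V
I_R2 = V/R2 = 187.5/30 = 6.25 A

Final answer: 6.25 A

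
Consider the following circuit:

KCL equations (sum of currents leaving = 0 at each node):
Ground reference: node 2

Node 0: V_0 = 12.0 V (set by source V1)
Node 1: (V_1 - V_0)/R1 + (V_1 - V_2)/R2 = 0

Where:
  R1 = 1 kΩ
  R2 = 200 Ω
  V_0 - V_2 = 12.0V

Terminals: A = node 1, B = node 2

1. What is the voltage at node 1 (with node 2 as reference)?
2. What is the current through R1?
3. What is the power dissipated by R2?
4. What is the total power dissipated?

Nodal analysis, taking node 2 as the 0 V reference.
Source V1 fixes V_0 = 12 V.
KCL at each unknown node (sum of currents leaving = 0; resistances in Ω):
  Node 1: (V_1 - 12)/1000 + (V_1 - 0)/200 = 0
Collecting terms: 0.006 × V_1 = 0.012  =>  V_1 = 2 V
Part 1:
  Read off the nodal solution: V_1 = 2 V
Part 2:
  I_R1 = (V_0 - V_1)/R1 = (12 - 2)/1000 = 0.01 A
  Magnitude: I_R1 = 0.01 A
Part 3:
  I_R2 = (V_1 - V_2)/R2 = (2 - 0)/200 = 0.01 A
  P_R2 = I_R2² × R2 = (0.01)² × 200 = 0.02 W
Part 4:
  Power in each resistor, P = (ΔV)²/R:
    P_R1 = (12 - 2)²/1000 = 0.1 W
    P_R2 = (2 - 0)²/200 = 0.02 W
  P_total = P_R1 + P_R2 = 0.12 W

Final answers:
1. V_1 = 2 V
2. I_R1 = 0.01 A
3. P_R2 = 0.02 W
4. P_total = 0.12 W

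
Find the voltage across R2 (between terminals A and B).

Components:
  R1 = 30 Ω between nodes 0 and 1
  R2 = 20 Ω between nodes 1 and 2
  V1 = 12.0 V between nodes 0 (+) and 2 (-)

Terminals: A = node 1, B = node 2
R1 and R2 are in series across V1 (node 0 → node 1 → node 2), and the output A–B is taken across R2, so this is a voltage divider.
Series current: I = V1/(R1 + R2) = 12/(30 + 20) = 12/50 = 0.24 A
V_R2 = I × R2 = V1 × R2/(R1 + R2) = 12 × 20/50 = 4.8 V

Final answer: 4.8 V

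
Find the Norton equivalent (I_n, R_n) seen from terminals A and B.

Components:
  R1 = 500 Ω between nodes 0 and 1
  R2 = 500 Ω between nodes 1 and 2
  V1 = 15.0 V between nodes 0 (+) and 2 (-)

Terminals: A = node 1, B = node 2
Find the Thévenin equivalent first; then I_n = V_th/R_th and R_n = R_th.
Step 1 — V_th is the open-circuit voltage V_A - V_B (nothing connected across the terminals).
Nodal analysis, taking node 2 as the 0 V reference.
Source V1 fixes V_0 = 15 V.
KCL at each unknown node (sum of currents leaving = 0; resistances in Ω):
  Node 1: (V_1 - 15)/500 + (V_1 - 0)/500 = 0
Collecting terms: 0.004 × V_1 = 0.03  =>  V_1 = 7.5 V
V_th = V_1 - V_2 = 7.5 - 0 = 7.5 V
Step 2 — R_th: zero the source — replace V1 by a short circuit (node 2 merges into node 0) — and find the resistance seen between A (node 1) and B (node 0).
Reduce the network between node 1 (A) and node 0 (B) by series/parallel combination:
  Rp1 = R1 ‖ R2 (parallel, both between nodes 0 and 1) = 1/(1/500 + 1/500) = 250 Ω
R_th = 250 Ω
I_n = V_th/R_th = 7.5/250 = 0.03 A, and R_n = R_th = 250 Ω

Final answer: I_n = 0.03 A, R_n = 250 Ω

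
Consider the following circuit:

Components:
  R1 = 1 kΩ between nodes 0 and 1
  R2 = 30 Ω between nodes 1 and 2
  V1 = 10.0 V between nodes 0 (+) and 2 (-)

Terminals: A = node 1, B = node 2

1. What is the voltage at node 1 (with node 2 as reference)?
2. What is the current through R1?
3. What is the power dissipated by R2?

Nodal analysis, taking node 2 as the 0 V reference.
Source V1 fixes V_0 = 10 V.
KCL at each unknown node (sum of currents leaving = 0; resistances in Ω):
  Node 1: (V_1 - 10)/1000 + (V_1 - 0)/30 = 0
Collecting terms: 0.03433 × V_1 = 0.01  =>  V_1 = 0.2913 V
Part 1:
  Read off the nodal solution: V_1 = 0.2913 V
Part 2:
  I_R1 = (V_0 - V_1)/R1 = (10 - 0.2913)/1000 = 0.009709 A
  Magnitude: I_R1 = 0.009709 A
Part 3:
  I_R2 = (V_1 - V_2)/R2 = (0.2913 - 0)/30 = 0.009709 A
  P_R2 = I_R2² × R2 = (0.009709)² × 30 = 0.002828 W

Final answers:
1. V_1 = 0.2913 V
2. I_R1 = 0.009709 A
3. P_R2 = 0.002828 W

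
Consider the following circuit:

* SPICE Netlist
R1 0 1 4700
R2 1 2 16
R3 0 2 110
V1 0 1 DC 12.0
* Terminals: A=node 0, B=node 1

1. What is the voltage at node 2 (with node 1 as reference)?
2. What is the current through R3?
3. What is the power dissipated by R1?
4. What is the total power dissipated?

Nodal analysis, taking node 1 as the 0 V reference.
Source V1 fixes V_0 = 12 V.
KCL at each unknown node (sum of currents leaving = 0; resistances in Ω):
  Node 2: (V_2 - 0)/16 + (V_2 - 12)/110 = 0
Collecting terms: 0.07159 × V_2 = 0.1091  =>  V_2 = 1.524 V
Part 1:
  Read off the nodal solution: V_2 = 1.524 V
Part 2:
  I_R3 = (V_0 - V_2)/R3 = (12 - 1.524)/110 = 0.09524 A
  Magnitude: I_R3 = 0.09524 A
Part 3:
  I_R1 = (V_0 - V_1)/R1 = (12 - 0)/4700 = 0.002553 A
  P_R1 = I_R1² × R1 = (0.002553)² × 4700 = 0.03064 W
Part 4:
  Power in each resistor, P = (ΔV)²/R:
    P_R1 = (12 - 0)²/4700 = 0.03064 W
    P_R2 = (0 - 1.524)²/16 = 0.1451 W
    P_R3 = (12 - 1.524)²/110 = 0.9977 W
  P_total = P_R1 + P_R2 + P_R3 = 1.173 W

Final answers:
1. V_2 = 1.524 V
2. I_R3 = 0.09524 A
3. P_R1 = 0.03064 W
4. P_total = 1.173 W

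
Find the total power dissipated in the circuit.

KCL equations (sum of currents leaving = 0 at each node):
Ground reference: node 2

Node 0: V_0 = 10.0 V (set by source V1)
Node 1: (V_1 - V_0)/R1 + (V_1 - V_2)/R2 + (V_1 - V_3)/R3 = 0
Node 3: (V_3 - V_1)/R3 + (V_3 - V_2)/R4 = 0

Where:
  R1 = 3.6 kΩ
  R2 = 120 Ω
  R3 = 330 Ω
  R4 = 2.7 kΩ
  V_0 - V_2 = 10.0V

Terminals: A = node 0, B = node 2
Nodal analysis, taking node 2 as the 0 V reference.
Source V1 fixes V_0 = 10 V.
KCL at each unknown node (sum of currents leaving = 0; resistances in Ω):
  Node 1: (V_1 - 10)/3600 + (V_1 - 0)/120 + (V_1 - V_3)/330 = 0
  Node 3: (V_3 - V_1)/330 + (V_3 - 0)/2700 = 0
Collecting terms (coefficients in siemens):
  0.01164·V_1 - 0.00303·V_3 = 0.002778
  0.003401·V_3 - 0.00303·V_1 = 0
Determinant D = (0.01164)(0.003401) - (-0.00303)(-0.00303) = 0.00003041
V_1 = [(0.002778)(0.003401) - (-0.00303)(0)]/D = 0.3107 V
V_3 = [(0.01164)(0) - (0.002778)(-0.00303)]/D = 0.2768 V
Power in each resistor, P = (ΔV)²/R:
  P_R1 = (10 - 0.3107)²/3600 = 0.02608 W
  P_R2 = (0.3107 - 0)²/120 = 0.0008043 W
  P_R3 = (0.3107 - 0.2768)²/330 = 0.000003469 W
  P_R4 = (0 - 0.2768)²/2700 = 0.00002838 W
P_total = P_R1 + P_R2 + P_R3 + P_R4 = 0.02691 W

Final answer: 0.02691 W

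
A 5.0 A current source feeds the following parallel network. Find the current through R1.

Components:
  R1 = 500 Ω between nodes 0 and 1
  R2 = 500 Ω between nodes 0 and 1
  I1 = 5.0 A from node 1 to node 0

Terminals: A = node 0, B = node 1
All resistors sit directly between nodes 0 and 1, so they are in parallel and share one voltage V; the full source current 5 A splits among them.
1/R_par = 1/500 + 1/500 = 0.004 S  =>  R_par = 250 Ω
V = I × R_par = 5 × 250 = 1250 V
I_R1 = V/R1 = 1250/500 = 2.5 A

Final answer: 2.5 A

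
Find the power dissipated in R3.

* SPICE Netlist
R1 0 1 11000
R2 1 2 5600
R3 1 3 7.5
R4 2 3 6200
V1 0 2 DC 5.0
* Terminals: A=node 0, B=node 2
Nodal analysis, taking node 2 as the 0 V reference.
Source V1 fixes V_0 = 5 V.
KCL at each unknown node (sum of currents leaving = 0; resistances in Ω):
  Node 1: (V_1 - 5)/11000 + (V_1 - 0)/5600 + (V_1 - V_3)/7.5 = 0
  Node 3: (V_3 - V_1)/7.5 + (V_3 - 0)/6200 = 0
Collecting terms (coefficients in siemens):
  0.1336·V_1 - 0.1333·V_3 = 0.0004545
  0.1335·V_3 - 0.1333·V_1 = 0
Determinant D = (0.1336)(0.1335) - (-0.1333)(-0.1333) = 0.00005748
V_1 = [(0.0004545)(0.1335) - (-0.1333)(0)]/D = 1.056 V
V_3 = [(0.1336)(0) - (0.0004545)(-0.1333)]/D = 1.054 V
I_R3 = (V_1 - V_3)/R3 = (1.056 - 1.054)/7.5 = 0.0001701 A
P_R3 = I_R3² × R3 = (0.0001701)² × 7.5 = 0.0000002169 W

Final answer: 2.169e-07 W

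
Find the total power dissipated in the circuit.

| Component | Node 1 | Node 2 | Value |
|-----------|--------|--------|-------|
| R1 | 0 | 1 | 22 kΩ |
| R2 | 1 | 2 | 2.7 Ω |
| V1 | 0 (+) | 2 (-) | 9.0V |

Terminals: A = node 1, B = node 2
Nodal analysis, taking node 2 as the 0 V reference.
Source V1 fixes V_0 = 9 V.
KCL at each unknown node (sum of currents leaving = 0; resistances in Ω):
  Node 1: (V_1 - 9)/22000 + (V_1 - 0)/2.7 = 0
Collecting terms: 0.3704 × V_1 = 0.0004091  =>  V_1 = 0.001104 V
Power in each resistor, P = (ΔV)²/R:
  P_R1 = (9 - 0.001104)²/22000 = 0.003681 W
  P_R2 = (0.001104 - 0)²/2.7 = 0.0000004517 W
P_total = P_R1 + P_R2 = 0.003681 W

Final answer: 0.003681 W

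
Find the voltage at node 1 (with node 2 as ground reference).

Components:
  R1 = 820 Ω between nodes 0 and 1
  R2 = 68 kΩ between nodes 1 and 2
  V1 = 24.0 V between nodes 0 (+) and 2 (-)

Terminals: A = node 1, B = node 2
Nodal analysis, taking node 2 as the 0 V reference.
Source V1 fixes V_0 = 24 V.
KCL at each unknown node (sum of currents leaving = 0; resistances in Ω):
  Node 1: (V_1 - 24)/820 + (V_1 - 0)/68000 = 0
Collecting terms: 0.001234 × V_1 = 0.02927  =>  V_1 = 23.71 V
The requested potential is V_1 = 23.71 V.

Final answer: V_1 = 23.71 V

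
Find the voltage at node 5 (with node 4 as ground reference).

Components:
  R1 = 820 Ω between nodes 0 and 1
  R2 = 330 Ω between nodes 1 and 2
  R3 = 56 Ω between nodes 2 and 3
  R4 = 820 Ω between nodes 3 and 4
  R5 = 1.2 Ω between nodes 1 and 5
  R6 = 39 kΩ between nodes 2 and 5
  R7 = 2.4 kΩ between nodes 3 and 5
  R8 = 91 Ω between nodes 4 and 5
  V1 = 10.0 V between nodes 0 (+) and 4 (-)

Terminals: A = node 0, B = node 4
Nodal analysis, taking node 4 as the 0 V reference.
Source V1 fixes V_0 = 10 V.
KCL at each unknown node (sum of currents leaving = 0; resistances in Ω):
  Node 1: (V_1 - 10)/820 + (V_1 - V_2)/330 + (V_1 - V_5)/1.2 = 0
  Node 2: (V_2 - V_1)/330 + (V_2 - V_3)/56 + (V_2 - V_5)/39000 = 0
  Node 3: (V_3 - V_2)/56 + (V_3 - 0)/820 + (V_3 - V_5)/2400 = 0
  Node 5: (V_5 - V_1)/1.2 + (V_5 - V_2)/39000 + (V_5 - V_3)/2400 + (V_5 - 0)/91 = 0
Collecting terms (coefficients in siemens):
  0.8376·V_1 - 0.00303·V_2 - 0.8333·V_5 = 0.0122
  0.02091·V_2 - 0.00303·V_1 - 0.01786·V_3 - 0.00002564·V_5 = 0
  0.01949·V_3 - 0.01786·V_2 - 0.0004167·V_5 = 0
  0.8448·V_5 - 0.8333·V_1 - 0.00002564·V_2 - 0.0004167·V_3 = 0
Solving these 4 simultaneous equations (Gaussian elimination) gives:
  V_1 = 0.9431 V, V_2 = 0.7106 V, V_3 = 0.6709 V, V_5 = 0.9306 V
The requested potential is V_5 = 0.9306 V.

Final answer: V_5 = 0.9306 V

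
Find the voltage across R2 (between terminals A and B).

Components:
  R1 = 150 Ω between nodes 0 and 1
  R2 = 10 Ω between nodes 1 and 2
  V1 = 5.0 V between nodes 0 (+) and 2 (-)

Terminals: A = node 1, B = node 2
R1 and R2 are in series across V1 (node 0 → node 1 → node 2), and the output A–B is taken across R2, so this is a voltage divider.
Series current: I = V1/(R1 + R2) = 5/(150 + 10) = 5/160 = 0.03125 A
V_R2 = I × R2 = V1 × R2/(R1 + R2) = 5 × 10/160 = 0.3125 V

Final answer: 0.3125 V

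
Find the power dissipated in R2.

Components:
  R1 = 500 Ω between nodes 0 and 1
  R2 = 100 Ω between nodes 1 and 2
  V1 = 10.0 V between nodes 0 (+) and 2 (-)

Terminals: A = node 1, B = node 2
Nodal analysis, taking node 2 as the 0 V reference.
Source V1 fixes V_0 = 10 V.
KCL at each unknown node (sum of currents leaving = 0; resistances in Ω):
  Node 1: (V_1 - 10)/500 + (V_1 - 0)/100 = 0
Collecting terms: 0.012 × V_1 = 0.02  =>  V_1 = 1.667 V
I_R2 = (V_1 - V_2)/R2 = (1.667 - 0)/100 = 0.01667 A
P_R2 = I_R2² × R2 = (0.01667)² × 100 = 0.02778 W

Final answer: 0.02778 W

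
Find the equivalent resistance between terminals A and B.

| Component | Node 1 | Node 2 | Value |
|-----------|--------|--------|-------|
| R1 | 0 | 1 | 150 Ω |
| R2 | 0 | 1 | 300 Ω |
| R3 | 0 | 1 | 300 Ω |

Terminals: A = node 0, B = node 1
Reduce the network between node 0 (A) and node 1 (B) by series/parallel combination:
  Rp1 = R1 ‖ R2 ‖ R3 (parallel, all between nodes 0 and 1) = 1/(1/150 + 1/300 + 1/300) = 75 Ω
R_eq = 75 Ω

Final answer: 75 Ω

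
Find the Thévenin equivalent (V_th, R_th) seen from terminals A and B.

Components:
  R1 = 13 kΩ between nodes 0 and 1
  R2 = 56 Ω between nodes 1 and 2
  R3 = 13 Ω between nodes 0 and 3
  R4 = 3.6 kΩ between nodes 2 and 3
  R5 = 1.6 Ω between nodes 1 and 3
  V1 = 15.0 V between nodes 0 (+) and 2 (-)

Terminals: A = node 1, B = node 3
Step 1 — V_th is the open-circuit voltage V_A - V_B (nothing connected across the terminals).
Nodal analysis, taking node 2 as the 0 V reference.
Source V1 fixes V_0 = 15 V.
KCL at each unknown node (sum of currents leaving = 0; resistances in Ω):
  Node 1: (V_1 - 15)/13000 + (V_1 - 0)/56 + (V_1 - V_3)/1.6 = 0
  Node 3: (V_3 - 15)/13 + (V_3 - 0)/3600 + (V_3 - V_1)/1.6 = 0
Collecting terms (coefficients in siemens):
  0.6429·V_1 - 0.625·V_3 = 0.001154
  0.7022·V_3 - 0.625·V_1 = 1.154
Determinant D = (0.6429)(0.7022) - (-0.625)(-0.625) = 0.06084
V_1 = [(0.001154)(0.7022) - (-0.625)(1.154)]/D = 11.87 V
V_3 = [(0.6429)(1.154) - (0.001154)(-0.625)]/D = 12.2 V
V_th = V_1 - V_3 = 11.87 - 12.2 = -0.3386 V
Step 2 — R_th: zero the source — replace V1 by a short circuit (node 2 merges into node 0) — and find the resistance seen between A (node 1) and B (node 3).
Reduce the network between node 1 (A) and node 3 (B) by series/parallel combination:
  Rp1 = R1 ‖ R2 (parallel, both between nodes 0 and 1) = 1/(1/13000 + 1/56) = 55.76 Ω
  Rp2 = R3 ‖ R4 (parallel, both between nodes 0 and 3) = 1/(1/13 + 1/3600) = 12.95 Ω
  Rs1 = Rp1 + Rp2 (series, joined only at node 0) = 55.76 + 12.95 = 68.71 Ω
  Rp3 = R5 ‖ Rs1 (parallel, both between nodes 1 and 3) = 1/(1/1.6 + 1/68.71) = 1.564 Ω
R_th = 1.564 Ω

Final answer: V_th = -0.3386 V, R_th = 1.564 Ω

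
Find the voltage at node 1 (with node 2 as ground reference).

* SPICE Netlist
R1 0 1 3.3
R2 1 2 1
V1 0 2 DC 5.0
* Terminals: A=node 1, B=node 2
Nodal analysis, taking node 2 as the 0 V reference.
Source V1 fixes V_0 = 5 V.
KCL at each unknown node (sum of currents leaving = 0; resistances in Ω):
  Node 1: (V_1 - 5)/3.3 + (V_1 - 0)/1 = 0
Collecting terms: 1.303 × V_1 = 1.515  =>  V_1 = 1.163 V
The requested potential is V_1 = 1.163 V.

Final answer: V_1 = 1.163 V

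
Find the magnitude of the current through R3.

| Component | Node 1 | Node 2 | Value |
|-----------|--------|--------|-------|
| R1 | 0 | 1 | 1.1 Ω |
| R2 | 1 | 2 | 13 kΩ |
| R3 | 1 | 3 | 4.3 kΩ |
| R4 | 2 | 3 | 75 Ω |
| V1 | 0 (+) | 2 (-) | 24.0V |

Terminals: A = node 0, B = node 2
Nodal analysis, taking node 2 as the 0 V reference.
Source V1 fixes V_0 = 24 V.
KCL at each unknown node (sum of currents leaving = 0; resistances in Ω):
  Node 1: (V_1 - 24)/1.1 + (V_1 - 0)/13000 + (V_1 - V_3)/4300 = 0
  Node 3: (V_3 - V_1)/4300 + (V_3 - 0)/75 = 0
Collecting terms (coefficients in siemens):
  0.9094·V_1 - 0.0002326·V_3 = 21.82
  0.01357·V_3 - 0.0002326·V_1 = 0
Determinant D = (0.9094)(0.01357) - (-0.0002326)(-0.0002326) = 0.01234
V_1 = [(21.82)(0.01357) - (-0.0002326)(0)]/D = 23.99 V
V_3 = [(0.9094)(0) - (21.82)(-0.0002326)]/D = 0.4113 V
I_R3 = (V_1 - V_3)/R3 = (23.99 - 0.4113)/4300 = 0.005484 A
|I_R3| = 0.005484 A

Final answer: |I_R3| = 0.005484 A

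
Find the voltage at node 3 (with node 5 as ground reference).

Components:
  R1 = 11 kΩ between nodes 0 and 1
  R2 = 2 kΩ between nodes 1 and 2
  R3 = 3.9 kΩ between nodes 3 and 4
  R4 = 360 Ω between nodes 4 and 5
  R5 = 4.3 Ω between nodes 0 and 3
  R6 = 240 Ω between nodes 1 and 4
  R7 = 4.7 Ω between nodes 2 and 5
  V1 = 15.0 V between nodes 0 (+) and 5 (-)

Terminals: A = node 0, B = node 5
Nodal analysis, taking node 5 as the 0 V reference.
Source V1 fixes V_0 = 15 V.
KCL at each unknown node (sum of currents leaving = 0; resistances in Ω):
  Node 1: (V_1 - 15)/11000 + (V_1 - V_2)/2000 + (V_1 - V_4)/240 = 0
  Node 2: (V_2 - V_1)/2000 + (V_2 - 0)/4.7 = 0
  Node 3: (V_3 - V_4)/3900 + (V_3 - 15)/4.3 = 0
  Node 4: (V_4 - V_3)/3900 + (V_4 - 0)/360 + (V_4 - V_1)/240 = 0
Collecting terms (coefficients in siemens):
  0.004758·V_1 - 0.0005·V_2 - 0.004167·V_4 = 0.001364
  0.2133·V_2 - 0.0005·V_1 = 0
  0.2328·V_3 - 0.0002564·V_4 = 3.488
  0.007201·V_4 - 0.004167·V_1 - 0.0002564·V_3 = 0
Solving these 4 simultaneous equations (Gaussian elimination) gives:
  V_1 = 1.529 V, V_2 = 0.003586 V, V_3 = 14.99 V, V_4 = 1.419 V
The requested potential is V_3 = 14.99 V.

Final answer: V_3 = 14.99 V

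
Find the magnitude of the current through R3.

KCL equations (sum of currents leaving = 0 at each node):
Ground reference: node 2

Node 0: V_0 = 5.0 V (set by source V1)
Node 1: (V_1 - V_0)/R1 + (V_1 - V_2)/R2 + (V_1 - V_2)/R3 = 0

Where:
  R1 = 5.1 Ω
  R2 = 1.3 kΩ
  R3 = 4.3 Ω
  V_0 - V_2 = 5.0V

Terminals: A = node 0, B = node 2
Nodal analysis, taking node 2 as the 0 V reference.
Source V1 fixes V_0 = 5 V.
KCL at each unknown node (sum of currents leaving = 0; resistances in Ω):
  Node 1: (V_1 - 5)/5.1 + (V_1 - 0)/1300 + (V_1 - 0)/4.3 = 0
Collecting terms: 0.4294 × V_1 = 0.9804  =>  V_1 = 2.283 V
I_R3 = (V_1 - V_2)/R3 = (2.283 - 0)/4.3 = 0.531 A
|I_R3| = 0.531 A

Final answer: |I_R3| = 0.531 A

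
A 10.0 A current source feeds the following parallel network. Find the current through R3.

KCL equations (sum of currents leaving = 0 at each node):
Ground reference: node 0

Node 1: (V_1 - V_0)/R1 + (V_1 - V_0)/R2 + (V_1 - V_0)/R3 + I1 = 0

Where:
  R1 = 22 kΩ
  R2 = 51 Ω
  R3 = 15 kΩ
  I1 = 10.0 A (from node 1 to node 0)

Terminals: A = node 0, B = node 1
All resistors sit directly between nodes 0 and 1, so they are in parallel and share one voltage V; the full source current 10 A splits among them.
1/R_par = 1/22000 + 1/51 + 1/15000 = 0.01972 S  =>  R_par = 50.71 Ω
V = I × R_par = 10 × 50.71 = 507.1 V
I_R3 = V/R3 = 507.1/15000 = 0.03381 A

Final answer: 0.03381 A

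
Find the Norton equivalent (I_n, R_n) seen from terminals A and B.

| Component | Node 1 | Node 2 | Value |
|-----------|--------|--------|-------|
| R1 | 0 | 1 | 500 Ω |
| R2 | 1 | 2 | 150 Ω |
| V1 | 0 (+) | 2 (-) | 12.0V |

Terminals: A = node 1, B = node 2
Find the Thévenin equivalent first; then I_n = V_th/R_th and R_n = R_th.
Step 1 — V_th is the open-circuit voltage V_A - V_B (nothing connected across the terminals).
Nodal analysis, taking node 2 as the 0 V reference.
Source V1 fixes V_0 = 12 V.
KCL at each unknown node (sum of currents leaving = 0; resistances in Ω):
  Node 1: (V_1 - 12)/500 + (V_1 - 0)/150 = 0
Collecting terms: 0.008667 × V_1 = 0.024  =>  V_1 = 2.769 V
V_th = V_1 - V_2 = 2.769 - 0 = 2.769 V
Step 2 — R_th: zero the source — replace V1 by a short circuit (node 2 merges into node 0) — and find the resistance seen between A (node 1) and B (node 0).
Reduce the network between node 1 (A) and node 0 (B) by series/parallel combination:
  Rp1 = R1 ‖ R2 (parallel, both between nodes 0 and 1) = 1/(1/500 + 1/150) = 115.4 Ω
R_th = 115.4 Ω
I_n = V_th/R_th = 2.769/115.4 = 0.024 A, and R_n = R_th = 115.4 Ω

Final answer: I_n = 0.024 A, R_n = 115.4 Ω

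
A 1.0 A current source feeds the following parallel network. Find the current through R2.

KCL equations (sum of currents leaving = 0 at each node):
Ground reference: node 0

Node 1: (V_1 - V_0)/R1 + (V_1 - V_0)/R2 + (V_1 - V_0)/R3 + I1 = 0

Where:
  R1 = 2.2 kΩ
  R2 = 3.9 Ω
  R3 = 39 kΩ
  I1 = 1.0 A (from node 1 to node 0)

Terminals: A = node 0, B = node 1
All resistors sit directly between nodes 0 and 1, so they are in parallel and share one voltage V; the full source current 1 A splits among them.
1/R_par = 1/2200 + 1/3.9 + 1/39000 = 0.2569 S  =>  R_par = 3.893 Ω
V = I × R_par = 1 × 3.893 = 3.893 V
I_R2 = V/R2 = 3.893/3.9 = 0.9981 A

Final answer: 0.9981 A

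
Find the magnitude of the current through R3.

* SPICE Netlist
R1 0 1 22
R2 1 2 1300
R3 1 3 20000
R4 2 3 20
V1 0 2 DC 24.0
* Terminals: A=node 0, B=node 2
Nodal analysis, taking node 2 as the 0 V reference.
Source V1 fixes V_0 = 24 V.
KCL at each unknown node (sum of currents leaving = 0; resistances in Ω):
  Node 1: (V_1 - 24)/22 + (V_1 - 0)/1300 + (V_1 - V_3)/20000 = 0
  Node 3: (V_3 - V_1)/20000 + (V_3 - 0)/20 = 0
Collecting terms (coefficients in siemens):
  0.04627·V_1 - 0.00005·V_3 = 1.091
  0.05005·V_3 - 0.00005·V_1 = 0
Determinant D = (0.04627)(0.05005) - (-0.00005)(-0.00005) = 0.002316
V_1 = [(1.091)(0.05005) - (-0.00005)(0)]/D = 23.58 V
V_3 = [(0.04627)(0) - (1.091)(-0.00005)]/D = 0.02355 V
I_R3 = (V_1 - V_3)/R3 = (23.58 - 0.02355)/20000 = 0.001178 A
|I_R3| = 0.001178 A

Final answer: |I_R3| = 0.001178 A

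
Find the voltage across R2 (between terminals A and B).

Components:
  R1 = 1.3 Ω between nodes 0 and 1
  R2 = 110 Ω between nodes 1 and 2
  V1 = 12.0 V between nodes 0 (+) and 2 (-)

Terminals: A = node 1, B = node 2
R1 and R2 are in series across V1 (node 0 → node 1 → node 2), and the output A–B is taken across R2, so this is a voltage divider.
Series current: I = V1/(R1 + R2) = 12/(1.3 + 110) = 12/111.3 = 0.1078 A
V_R2 = I × R2 = V1 × R2/(R1 + R2) = 12 × 110/111.3 = 11.86 V

Final answer: 11.86 V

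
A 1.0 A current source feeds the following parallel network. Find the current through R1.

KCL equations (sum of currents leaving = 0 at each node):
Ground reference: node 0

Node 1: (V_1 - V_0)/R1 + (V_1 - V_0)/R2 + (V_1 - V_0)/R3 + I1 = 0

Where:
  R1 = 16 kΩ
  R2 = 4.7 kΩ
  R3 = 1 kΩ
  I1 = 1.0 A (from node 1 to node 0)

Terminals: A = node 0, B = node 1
All resistors sit directly between nodes 0 and 1, so they are in parallel and share one voltage V; the full source current 1 A splits among them.
1/R_par = 1/16000 + 1/4700 + 1/1000 = 0.001275 S  =>  R_par = 784.2 Ω
V = I × R_par = 1 × 784.2 = 784.2 V
I_R1 = V/R1 = 784.2/16000 = 0.04901 A

Final answer: 0.04901 A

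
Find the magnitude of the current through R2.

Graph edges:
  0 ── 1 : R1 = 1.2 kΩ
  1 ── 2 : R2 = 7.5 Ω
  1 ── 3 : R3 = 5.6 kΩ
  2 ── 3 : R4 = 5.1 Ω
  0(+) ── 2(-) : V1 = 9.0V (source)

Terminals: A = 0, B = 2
Nodal analysis, taking node 2 as the 0 V reference.
Source V1 fixes V_0 = 9 V.
KCL at each unknown node (sum of currents leaving = 0; resistances in Ω):
  Node 1: (V_1 - 9)/1200 + (V_1 - 0)/7.5 + (V_1 - V_3)/5600 = 0
  Node 3: (V_3 - V_1)/5600 + (V_3 - 0)/5.1 = 0
Collecting terms (coefficients in siemens):
  0.1343·V_1 - 0.0001786·V_3 = 0.0075
  0.1963·V_3 - 0.0001786·V_1 = 0
Determinant D = (0.1343)(0.1963) - (-0.0001786)(-0.0001786) = 0.02637
V_1 = [(0.0075)(0.1963) - (-0.0001786)(0)]/D = 0.05583 V
V_3 = [(0.1343)(0) - (0.0075)(-0.0001786)]/D = 0.0000508 V
I_R2 = (V_1 - V_2)/R2 = (0.05583 - 0)/7.5 = 0.007444 A
|I_R2| = 0.007444 A

Final answer: |I_R2| = 0.007444 A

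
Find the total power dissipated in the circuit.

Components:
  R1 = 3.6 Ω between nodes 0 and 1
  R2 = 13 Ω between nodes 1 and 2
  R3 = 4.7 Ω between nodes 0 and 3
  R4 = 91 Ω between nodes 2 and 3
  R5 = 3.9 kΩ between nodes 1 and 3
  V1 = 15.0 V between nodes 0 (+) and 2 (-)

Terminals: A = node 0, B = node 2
Nodal analysis, taking node 2 as the 0 V reference.
Source V1 fixes V_0 = 15 V.
KCL at each unknown node (sum of currents leaving = 0; resistances in Ω):
  Node 1: (V_1 - 15)/3.6 + (V_1 - 0)/13 + (V_1 - V_3)/3900 = 0
  Node 3: (V_3 - 15)/4.7 + (V_3 - 0)/91 + (V_3 - V_1)/3900 = 0
Collecting terms (coefficients in siemens):
  0.355·V_1 - 0.0002564·V_3 = 4.167
  0.224·V_3 - 0.0002564·V_1 = 3.191
Determinant D = (0.355)(0.224) - (-0.0002564)(-0.0002564) = 0.07951
V_1 = [(4.167)(0.224) - (-0.0002564)(3.191)]/D = 11.75 V
V_3 = [(0.355)(3.191) - (4.167)(-0.0002564)]/D = 14.26 V
Power in each resistor, P = (ΔV)²/R:
  P_R1 = (15 - 11.75)²/3.6 = 2.936 W
  P_R2 = (11.75 - 0)²/13 = 10.62 W
  P_R3 = (15 - 14.26)²/4.7 = 0.1164 W
  P_R4 = (0 - 14.26)²/91 = 2.235 W
  P_R5 = (11.75 - 14.26)²/3900 = 0.001618 W
P_total = P_R1 + P_R2 + P_R3 + P_R4 + P_R5 = 15.91 W

Final answer: 15.91 W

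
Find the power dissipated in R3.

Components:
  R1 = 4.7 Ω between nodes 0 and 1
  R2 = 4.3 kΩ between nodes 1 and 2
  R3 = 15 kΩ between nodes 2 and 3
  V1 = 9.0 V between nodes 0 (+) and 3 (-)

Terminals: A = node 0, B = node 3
Nodal analysis, taking node 3 as the 0 V reference.
Source V1 fixes V_0 = 9 V.
KCL at each unknown node (sum of currents leaving = 0; resistances in Ω):
  Node 1: (V_1 - 9)/4.7 + (V_1 - V_2)/4300 = 0
  Node 2: (V_2 - V_1)/4300 + (V_2 - 0)/15000 = 0
Collecting terms (coefficients in siemens):
  0.213·V_1 - 0.0002326·V_2 = 1.915
  0.0002992·V_2 - 0.0002326·V_1 = 0
Determinant D = (0.213)(0.0002992) - (-0.0002326)(-0.0002326) = 0.00006368
V_1 = [(1.915)(0.0002992) - (-0.0002326)(0)]/D = 8.998 V
V_2 = [(0.213)(0) - (1.915)(-0.0002326)]/D = 6.993 V
I_R3 = (V_2 - V_3)/R3 = (6.993 - 0)/15000 = 0.0004662 A
P_R3 = I_R3² × R3 = (0.0004662)² × 15000 = 0.00326 W

Final answer: 0.00326 W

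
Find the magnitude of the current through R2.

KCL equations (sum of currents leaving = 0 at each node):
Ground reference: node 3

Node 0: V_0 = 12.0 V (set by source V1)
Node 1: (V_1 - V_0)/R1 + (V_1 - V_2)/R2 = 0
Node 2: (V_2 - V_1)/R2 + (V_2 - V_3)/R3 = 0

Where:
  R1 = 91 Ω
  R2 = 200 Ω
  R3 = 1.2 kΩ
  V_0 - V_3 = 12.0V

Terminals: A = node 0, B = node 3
Nodal analysis, taking node 3 as the 0 V reference.
Source V1 fixes V_0 = 12 V.
KCL at each unknown node (sum of currents leaving = 0; resistances in Ω):
  Node 1: (V_1 - 12)/91 + (V_1 - V_2)/200 = 0
  Node 2: (V_2 - V_1)/200 + (V_2 - 0)/1200 = 0
Collecting terms (coefficients in siemens):
  0.01599·V_1 - 0.005·V_2 = 0.1319
  0.005833·V_2 - 0.005·V_1 = 0
Determinant D = (0.01599)(0.005833) - (-0.005)(-0.005) = 0.00006827
V_1 = [(0.1319)(0.005833) - (-0.005)(0)]/D = 11.27 V
V_2 = [(0.01599)(0) - (0.1319)(-0.005)]/D = 9.658 V
I_R2 = (V_1 - V_2)/R2 = (11.27 - 9.658)/200 = 0.008048 A
|I_R2| = 0.008048 A

Final answer: |I_R2| = 0.008048 A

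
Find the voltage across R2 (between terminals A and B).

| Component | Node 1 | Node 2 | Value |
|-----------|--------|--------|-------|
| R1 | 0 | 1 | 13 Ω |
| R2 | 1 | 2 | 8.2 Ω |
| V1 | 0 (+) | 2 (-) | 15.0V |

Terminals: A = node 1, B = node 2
R1 and R2 are in series across V1 (node 0 → node 1 → node 2), and the output A–B is taken across R2, so this is a voltage divider.
Series current: I = V1/(R1 + R2) = 15/(13 + 8.2) = 15/21.2 = 0.7075 A
V_R2 = I × R2 = V1 × R2/(R1 + R2) = 15 × 8.2/21.2 = 5.802 V

Final answer: 5.802 V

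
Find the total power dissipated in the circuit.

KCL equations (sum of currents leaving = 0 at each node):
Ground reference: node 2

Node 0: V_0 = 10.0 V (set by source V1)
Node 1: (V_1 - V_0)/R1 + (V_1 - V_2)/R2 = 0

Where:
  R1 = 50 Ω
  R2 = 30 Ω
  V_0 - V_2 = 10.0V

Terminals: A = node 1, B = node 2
Nodal analysis, taking node 2 as the 0 V reference.
Source V1 fixes V_0 = 10 V.
KCL at each unknown node (sum of currents leaving = 0; resistances in Ω):
  Node 1: (V_1 - 10)/50 + (V_1 - 0)/30 = 0
Collecting terms: 0.05333 × V_1 = 0.2  =>  V_1 = 3.75 V
Power in each resistor, P = (ΔV)²/R:
  P_R1 = (10 - 3.75)²/50 = 0.7812 W
  P_R2 = (3.75 - 0)²/30 = 0.4688 W
P_total = P_R1 + P_R2 = 1.25 W

Final answer: 1.25 W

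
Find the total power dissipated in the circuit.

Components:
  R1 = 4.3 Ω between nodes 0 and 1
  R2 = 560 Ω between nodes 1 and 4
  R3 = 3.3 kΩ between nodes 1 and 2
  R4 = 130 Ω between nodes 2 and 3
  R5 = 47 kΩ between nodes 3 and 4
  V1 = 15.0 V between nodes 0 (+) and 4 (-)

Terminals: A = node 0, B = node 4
Nodal analysis, taking node 4 as the 0 V reference.
Source V1 fixes V_0 = 15 V.
KCL at each unknown node (sum of currents leaving = 0; resistances in Ω):
  Node 1: (V_1 - 15)/4.3 + (V_1 - 0)/560 + (V_1 - V_2)/3300 = 0
  Node 2: (V_2 - V_1)/3300 + (V_2 - V_3)/130 = 0
  Node 3: (V_3 - V_2)/130 + (V_3 - 0)/47000 = 0
Collecting terms (coefficients in siemens):
  0.2346·V_1 - 0.000303·V_2 = 3.488
  0.007995·V_2 - 0.000303·V_1 - 0.007692·V_3 = 0
  0.007714·V_3 - 0.007692·V_2 = 0
Solving these 3 simultaneous equations (Gaussian elimination) gives:
  V_1 = 14.88 V, V_2 = 13.91 V, V_3 = 13.87 V
Power in each resistor, P = (ΔV)²/R:
  P_R1 = (15 - 14.88)²/4.3 = 0.003106 W
  P_R2 = (14.88 - 0)²/560 = 0.3956 W
  P_R3 = (14.88 - 13.91)²/3300 = 0.0002875 W
  P_R4 = (13.91 - 13.87)²/130 = 0.00001132 W
  P_R5 = (13.87 - 0)²/47000 = 0.004094 W
P_total = P_R1 + P_R2 + P_R3 + P_R4 + P_R5 = 0.4031 W

Final answer: 0.4031 W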